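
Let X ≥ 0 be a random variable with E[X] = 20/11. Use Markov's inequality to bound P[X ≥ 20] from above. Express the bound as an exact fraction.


μ = E[X] = 20/11, a = 20.
Markov: P[X ≥ 20] ≤ μ/a = (20/11)/20 = 1/11.
Numerically: ≈ 0.090909.
(Since a = 20 > μ = 1.818182, the bound 1/11 is < 1 and informative.)

P[X ≥ 20] ≤ 1/11 ≈ 0.090909.


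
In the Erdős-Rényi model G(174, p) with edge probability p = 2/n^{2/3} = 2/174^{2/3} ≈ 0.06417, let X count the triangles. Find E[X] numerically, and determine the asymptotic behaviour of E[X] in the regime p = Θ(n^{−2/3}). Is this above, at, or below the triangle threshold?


Number of potential triangles: C(174, 3) = 862924.
Each occurs with probability p³ ≈ (0.06417)³ ≈ 2.642357e-04.
By linearity: E[X] = C(174, 3)·p³ ≈ 862924 · 2.642357e-04 ≈ 228.0153.
Since α = 2/3 < 1, p = c/n^{2/3} ≫ 1/n is above the triangle threshold p ~ 1/n. Asymptotically E[X] ~ (c³/6)·n^{3(1−α)} = (2³/6)·n^{1} → ∞; triangles are abundant w.h.p.

E[X] ≈ 228.0153; in regime p = Θ(1/n^{2/3}) E[X] diverges (above the triangle threshold p ~ 1/n).


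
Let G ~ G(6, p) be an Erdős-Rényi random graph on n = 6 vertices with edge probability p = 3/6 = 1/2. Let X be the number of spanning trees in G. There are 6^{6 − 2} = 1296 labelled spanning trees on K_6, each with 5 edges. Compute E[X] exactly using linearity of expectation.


K_6 has 6^{6 − 2} = 1296 labelled spanning trees.
For each such spanning tree H, let X_H = 1 if all 5 edges of H are present in G. Then P[X_H = 1] = p^{5} = (1/2)^{5} = 1/32.
Summing the indicators: E[X] = Σ_H E[X_H] = 1296 · p^{5} = 1296 · 1/32 = 81/2.
Numerically: E[X] ≈ 40.5.

E[X] = 1296 · (1/2)^{5} = 81/2 ≈ 40.5.


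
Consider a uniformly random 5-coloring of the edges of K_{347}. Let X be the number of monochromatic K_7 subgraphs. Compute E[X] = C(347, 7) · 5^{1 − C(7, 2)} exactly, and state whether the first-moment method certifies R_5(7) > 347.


E[X] = C(347, 7) · 5^{1 − 21} = 113090774900334 · 5^{−20} = 113090774900334/95367431640625.
As a reduced fraction: E[X] = 113090774900334/95367431640625 ≈ 1.1858.
Is E[X] < 1? NO.
Since E[X] ≥ 1, the first-moment bound is inconclusive at n = 347; it does NOT by itself certify R_5(7) > 347.

E[X] = 113090774900334/95367431640625 ≈ 1.1858; E[X] ≥ 1; first-moment method inconclusive here.


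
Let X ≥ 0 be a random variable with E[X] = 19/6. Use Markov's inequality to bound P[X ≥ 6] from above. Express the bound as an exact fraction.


μ = E[X] = 19/6, a = 6.
Markov: P[X ≥ 6] ≤ μ/a = (19/6)/6 = 19/36.
Numerically: ≈ 0.5278.
(Since a = 6 > μ = 3.1667, the bound 19/36 is < 1 and informative.)

P[X ≥ 6] ≤ 19/36 ≈ 0.5278.


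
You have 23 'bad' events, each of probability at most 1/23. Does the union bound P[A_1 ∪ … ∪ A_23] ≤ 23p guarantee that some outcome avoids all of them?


Union bound: P[∪_{i=1}^{23} A_i] ≤ Σ_i P[A_i] ≤ 23·p = 23·(1/23) = 1.
Numerically: 1 ≈ 1.0000.
Is 1 < 1? NO.
Since the bound 1 is ≥ 1, the union bound is uninformative here; it does NOT by itself certify existence.

23·p = 1 ≈ 1.0000; existence NOT certified by the union bound.


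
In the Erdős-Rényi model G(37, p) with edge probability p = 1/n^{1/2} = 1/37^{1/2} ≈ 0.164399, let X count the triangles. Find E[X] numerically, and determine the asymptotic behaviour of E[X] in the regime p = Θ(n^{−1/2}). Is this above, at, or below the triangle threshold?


Number of potential triangles: C(37, 3) = 7770.
Each occurs with probability p³ ≈ (0.164399)³ ≈ 4.44321587e-03.
By linearity: E[X] = C(37, 3)·p³ ≈ 7770 · 4.44321587e-03 ≈ 34.523787.
Since α = 1/2 < 1, p = c/n^{1/2} ≫ 1/n is above the triangle threshold p ~ 1/n. Asymptotically E[X] ~ (c³/6)·n^{3(1−α)} = (1³/6)·n^{1.5} → ∞; triangles are abundant w.h.p.

E[X] ≈ 34.523787; in regime p = Θ(1/n^{1/2}) E[X] diverges (above the triangle threshold p ~ 1/n).


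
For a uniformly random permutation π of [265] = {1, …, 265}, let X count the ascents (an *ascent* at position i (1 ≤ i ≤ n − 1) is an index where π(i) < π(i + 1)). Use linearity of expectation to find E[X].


Write X = Σ X_I over i = 1, …, 264, with X_I the indicator of one ascent.
There are 264 indicators.
For each fixed i, the pair (π(i), π(i+1)) is a uniformly random ordered pair of distinct values from {1, …, 265}; by symmetry P[π(i) < π(i+1)] = 1/2.
By linearity: E[X] = 264 · (1/2) = (265 − 1) · (1/2) = 132 ≈ 132.0000.

E[X] = 132 = 132.0000.


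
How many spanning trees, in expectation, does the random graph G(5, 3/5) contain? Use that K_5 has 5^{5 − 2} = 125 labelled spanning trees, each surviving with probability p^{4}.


K_5 has 5^{5 − 2} = 125 labelled spanning trees.
For each such spanning tree H, let X_H = 1 if all 4 edges of H are present in G. Then P[X_H = 1] = p^{4} = (3/5)^{4} = 81/625.
By linearity: E[X] = Σ_H E[X_H] = 125 · p^{4} = 125 · 81/625 = 81/5.
Numerically: E[X] ≈ 16.2.

E[X] = 125 · (3/5)^{4} = 81/5 ≈ 16.2.


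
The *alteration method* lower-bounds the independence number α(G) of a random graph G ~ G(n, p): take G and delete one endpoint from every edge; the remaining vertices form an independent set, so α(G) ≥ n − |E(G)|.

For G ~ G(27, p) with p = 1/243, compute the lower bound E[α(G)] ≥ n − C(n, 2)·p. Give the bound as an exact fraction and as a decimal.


E[|E(G)|] = C(27, 2)·p = 351 · (1/243) = 13/9.
E[α(G)] ≥ n − E[|E(G)|] = 27 − 13/9 = 230/9.
Numerically: ≈ 25.555556.
(This is only a lower bound; the true E[α(G)] may be larger.)

E[α(G)] ≥ 230/9 ≈ 25.555556.


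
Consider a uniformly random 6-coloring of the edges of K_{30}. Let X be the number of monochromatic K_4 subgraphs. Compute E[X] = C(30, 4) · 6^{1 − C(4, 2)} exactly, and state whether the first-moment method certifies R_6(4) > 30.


E[X] = C(30, 4) · 6^{1 − 6} = 27405 · 6^{−5} = 27405/7776.
As a reduced fraction: E[X] = 1015/288 ≈ 3.5243.
Is E[X] < 1? NO.
Since E[X] ≥ 1, the first-moment bound is inconclusive at n = 30; it does NOT by itself certify R_6(4) > 30.

E[X] = 1015/288 ≈ 3.5243; E[X] ≥ 1; first-moment method inconclusive here.


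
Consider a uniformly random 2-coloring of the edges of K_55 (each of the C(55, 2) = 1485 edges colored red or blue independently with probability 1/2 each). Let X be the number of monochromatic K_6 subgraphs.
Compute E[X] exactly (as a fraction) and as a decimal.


Let X = Σ_S X_S over the C(55, 6) = 28989675 subsets S of size 6, where X_S = 1 if the K_6 on S is monochromatic.
For a fixed S, the K_6 on S has C(6, 2) = 15 edges. P[all 15 edges red] = (1/2)^15, and likewise for blue, so P[monochromatic] = 2·(1/2)^15 = 2^{1 − 15} = 1/16384.
By linearity: E[X] = C(55, 6) · 2^{1 − 15} = 28989675 · 1/16384 = 28989675/16384.
Numerically: E[X] ≈ 1769.389343.

E[X] = C(55,6)·2^(1−C(6,2)) = 28989675/16384 ≈ 1769.389343.


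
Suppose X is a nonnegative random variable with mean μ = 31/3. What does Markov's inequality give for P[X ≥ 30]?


μ = E[X] = 31/3, a = 30.
Markov: P[X ≥ 30] ≤ μ/a = (31/3)/30 = 31/90.
Numerically: ≈ 0.344.
(Since a = 30 > μ = 10.333, the bound 31/90 is < 1 and informative.)

P[X ≥ 30] ≤ 31/90 ≈ 0.344.


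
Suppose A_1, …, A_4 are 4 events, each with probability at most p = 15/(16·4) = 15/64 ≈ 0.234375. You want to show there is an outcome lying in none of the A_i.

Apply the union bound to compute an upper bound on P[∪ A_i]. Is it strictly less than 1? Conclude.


Union bound: P[∪_{i=1}^{4} A_i] ≤ Σ_i P[A_i] ≤ 4·p = 4·(15/64) = 15/16.
Numerically: 15/16 ≈ 0.937500.
Is 15/16 < 1? YES.
Since P[∪ A_i] ≤ 15/16 < 1, the complement has P[∩ A_i^c] ≥ 1 − 15/16 = 1/16 > 0, so some outcome avoids every A_i.

4·p = 15/16 ≈ 0.937500; existence CERTIFIED by the union bound.


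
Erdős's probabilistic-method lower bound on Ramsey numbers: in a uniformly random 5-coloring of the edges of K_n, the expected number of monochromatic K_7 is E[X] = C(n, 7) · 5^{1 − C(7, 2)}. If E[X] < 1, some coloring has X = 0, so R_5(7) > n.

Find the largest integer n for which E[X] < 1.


We need C(n, 7) · 5^{1 − 21} < 1, i.e. C(n, 7) < 5^{21 − 1} = 95367431640625.
Check values of n near the boundary:
  n = 332: C(332, 7) = 82772214646616; 82772214646616 < 95367431640625? YES
  n = 333: C(333, 7) = 84549532139028; 84549532139028 < 95367431640625? YES
  n = 334: C(334, 7) = 86359460961576; 86359460961576 < 95367431640625? YES
  n = 335: C(335, 7) = 88202498238195; 88202498238195 < 95367431640625? YES
  n = 336: C(336, 7) = 90079147136880; 90079147136880 < 95367431640625? YES
  n = 337: C(337, 7) = 91989916924632; 91989916924632 < 95367431640625? YES
  n = 338: C(338, 7) = 93935323022736; 93935323022736 < 95367431640625? YES
  n = 339: C(339, 7) = 95915887062372; 95915887062372 < 95367431640625? NO
  n = 340: C(340, 7) = 97932136940560; 97932136940560 < 95367431640625? NO
  n = 341: C(341, 7) = 99984606876440; 99984606876440 < 95367431640625? NO
The largest n with C(n, 7) < 95367431640625 is n = 338 (where E[X] = 93935323022736/95367431640625 ≈ 0.984983). Hence R_5(7) > 338, i.e. R_5(7) ≥ 339.

Largest n = 338; hence R_5(7) > 338.


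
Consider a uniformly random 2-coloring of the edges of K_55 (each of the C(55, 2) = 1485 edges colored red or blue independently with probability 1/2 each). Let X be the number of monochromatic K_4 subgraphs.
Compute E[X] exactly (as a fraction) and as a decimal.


Let X = Σ_S X_S over the C(55, 4) = 341055 subsets S of size 4, where X_S = 1 if the K_4 on S is monochromatic.
For a fixed S, the K_4 on S has C(4, 2) = 6 edges. P[all 6 edges red] = (1/2)^6, and likewise for blue, so P[monochromatic] = 2·(1/2)^6 = 2^{1 − 6} = 1/32.
By linearity: E[X] = C(55, 4) · 2^{1 − 6} = 341055 · 1/32 = 341055/32.
Numerically: E[X] ≈ 10657.9688.

E[X] = C(55,4)·2^(1−C(4,2)) = 341055/32 ≈ 10657.9688.


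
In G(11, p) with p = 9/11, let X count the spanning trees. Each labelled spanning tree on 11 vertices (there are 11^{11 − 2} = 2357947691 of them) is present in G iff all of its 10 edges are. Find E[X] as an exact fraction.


K_11 has 11^{11 − 2} = 2357947691 labelled spanning trees.
For each such spanning tree H, let X_H = 1 if all 10 edges of H are present in G. Then P[X_H = 1] = p^{10} = (9/11)^{10} = 3486784401/25937424601.
By linearity: E[X] = Σ_H E[X_H] = 2357947691 · p^{10} = 2357947691 · 3486784401/25937424601 = 3486784401/11.
Numerically: E[X] ≈ 3.17e+08.

E[X] = 2357947691 · (9/11)^{10} = 3486784401/11 ≈ 3.17e+08.


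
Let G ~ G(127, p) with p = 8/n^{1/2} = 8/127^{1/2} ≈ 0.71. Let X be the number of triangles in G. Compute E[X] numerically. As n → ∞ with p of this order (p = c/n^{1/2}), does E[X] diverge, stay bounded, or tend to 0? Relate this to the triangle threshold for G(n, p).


Number of potential triangles: C(127, 3) = 333375.
Each occurs with probability p³ ≈ (0.71)³ ≈ 3.57737e-01.
By linearity: E[X] = C(127, 3)·p³ ≈ 333375 · 3.57737e-01 ≈ 119260.715.
Since α = 1/2 < 1, p = c/n^{1/2} ≫ 1/n is above the triangle threshold p ~ 1/n. Asymptotically E[X] ~ (c³/6)·n^{3(1−α)} = (8³/6)·n^{1.5} → ∞; triangles are abundant w.h.p.

E[X] ≈ 119260.715; in regime p = Θ(1/n^{1/2}) E[X] diverges (above the triangle threshold p ~ 1/n).


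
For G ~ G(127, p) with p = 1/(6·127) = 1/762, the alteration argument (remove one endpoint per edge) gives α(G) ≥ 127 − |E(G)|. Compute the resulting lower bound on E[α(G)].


E[|E(G)|] = C(127, 2)·p = 8001 · (1/762) = 21/2.
E[α(G)] ≥ n − E[|E(G)|] = 127 − 21/2 = 233/2.
Numerically: ≈ 116.5000.
(This is only a lower bound; the true E[α(G)] may be larger.)

E[α(G)] ≥ 233/2 ≈ 116.5000.


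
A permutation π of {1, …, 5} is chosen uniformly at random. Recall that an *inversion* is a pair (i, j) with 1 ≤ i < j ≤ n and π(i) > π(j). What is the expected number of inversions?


Write X = Σ X_I over the C(5, 2) = 10 pairs i < j, with X_I the indicator of one inversion.
There are 10 indicators.
For each fixed pair i < j, the values π(i) and π(j) are two distinct elements of {1, …, 5} in uniformly random order; by symmetry P[π(i) > π(j)] = 1/2.
By linearity: E[X] = 10 · (1/2) = C(5, 2) · (1/2) = 10/2 = 5 ≈ 5.000000.

E[X] = 5 = 5.000000.


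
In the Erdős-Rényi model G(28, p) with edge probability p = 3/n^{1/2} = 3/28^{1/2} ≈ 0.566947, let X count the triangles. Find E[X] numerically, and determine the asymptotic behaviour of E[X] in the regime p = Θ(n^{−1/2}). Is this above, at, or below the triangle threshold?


Number of potential triangles: C(28, 3) = 3276.
Each occurs with probability p³ ≈ (0.566947)³ ≈ 1.82232871e-01.
By linearity: E[X] = C(28, 3)·p³ ≈ 3276 · 1.82232871e-01 ≈ 596.994885.
Since α = 1/2 < 1, p = c/n^{1/2} ≫ 1/n is above the triangle threshold p ~ 1/n. Asymptotically E[X] ~ (c³/6)·n^{3(1−α)} = (3³/6)·n^{1.5} → ∞; triangles are abundant w.h.p.

E[X] ≈ 596.994885; in regime p = Θ(1/n^{1/2}) E[X] diverges (above the triangle threshold p ~ 1/n).


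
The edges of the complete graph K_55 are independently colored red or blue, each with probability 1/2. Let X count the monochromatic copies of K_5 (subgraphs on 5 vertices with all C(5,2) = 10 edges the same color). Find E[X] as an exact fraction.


Let X = Σ_S X_S over the C(55, 5) = 3478761 subsets S of size 5, where X_S = 1 if the K_5 on S is monochromatic.
For a fixed S, the K_5 on S has C(5, 2) = 10 edges. P[all 10 edges red] = (1/2)^10, and likewise for blue, so P[monochromatic] = 2·(1/2)^10 = 2^{1 − 10} = 1/512.
By linearity: E[X] = C(55, 5) · 2^{1 − 10} = 3478761 · 1/512 = 3478761/512.
Numerically: E[X] ≈ 6794.4551.

E[X] = C(55,5)·2^(1−C(5,2)) = 3478761/512 ≈ 6794.4551.


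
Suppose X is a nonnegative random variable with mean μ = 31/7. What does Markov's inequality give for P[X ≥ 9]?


μ = E[X] = 31/7, a = 9.
Markov: P[X ≥ 9] ≤ μ/a = (31/7)/9 = 31/63.
Numerically: ≈ 0.49206.
(Since a = 9 > μ = 4.42857, the bound 31/63 is < 1 and informative.)

P[X ≥ 9] ≤ 31/63 ≈ 0.49206.


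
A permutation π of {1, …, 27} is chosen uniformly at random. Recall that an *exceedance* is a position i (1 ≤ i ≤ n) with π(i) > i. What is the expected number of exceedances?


Write X = Σ_{i=1}^{27} X_i, where X_i = 1_{π(i) > i}.
For each fixed i, π(i) is uniform over {1, …, 27} (marginal of a uniform permutation), so P[π(i) > i] = (n − i)/n. Summing: Σ_{i=1}^{27} (n − i)/n = (0 + 1 + … + 26)/27 = 27(27 − 1)/(2·27) = (27 − 1)/2.
Hence E[X] = Σ_{i=1}^{27} (27 − i)/27 = 13 ≈ 13.000.

E[X] = 13 = 13.000.


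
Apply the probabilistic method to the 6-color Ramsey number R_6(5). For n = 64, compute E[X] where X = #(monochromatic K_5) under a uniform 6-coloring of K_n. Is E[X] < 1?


E[X] = C(64, 5) · 6^{1 − 10} = 7624512 · 6^{−9} = 7624512/10077696.
As a reduced fraction: E[X] = 13237/17496 ≈ 0.757.
Is E[X] < 1? YES.
Since E[X] < 1, there exists a 6-coloring of K_{64} with no monochromatic K_5; hence R_6(5) > 64.

E[X] = 13237/17496 ≈ 0.757; E[X] < 1, so R_6(5) > 64.


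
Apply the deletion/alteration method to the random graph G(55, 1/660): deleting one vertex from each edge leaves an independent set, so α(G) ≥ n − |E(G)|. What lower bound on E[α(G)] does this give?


E[|E(G)|] = C(55, 2)·p = 1485 · (1/660) = 9/4.
E[α(G)] ≥ n − E[|E(G)|] = 55 − 9/4 = 211/4.
Numerically: ≈ 52.7500.
(This is only a lower bound; the true E[α(G)] may be larger.)

E[α(G)] ≥ 211/4 ≈ 52.7500.


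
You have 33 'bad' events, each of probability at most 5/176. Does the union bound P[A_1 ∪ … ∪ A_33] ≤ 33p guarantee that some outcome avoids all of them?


Union bound: P[∪_{i=1}^{33} A_i] ≤ Σ_i P[A_i] ≤ 33·p = 33·(5/176) = 15/16.
Numerically: 15/16 ≈ 0.937500.
Is 15/16 < 1? YES.
Since P[∪ A_i] ≤ 15/16 < 1, the complement has P[∩ A_i^c] ≥ 1 − 15/16 = 1/16 > 0, so some outcome avoids every A_i.

33·p = 15/16 ≈ 0.937500; existence CERTIFIED by the union bound.


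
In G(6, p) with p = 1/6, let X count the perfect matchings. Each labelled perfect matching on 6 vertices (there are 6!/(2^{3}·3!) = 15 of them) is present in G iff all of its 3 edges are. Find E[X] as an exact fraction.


K_6 has 6!/(2^{3}·3!) = 15 labelled perfect matchings.
For each such perfect matching H, let X_H = 1 if all 3 edges of H are present in G. Then P[X_H = 1] = p^{3} = (1/6)^{3} = 1/216.
By linearity of expectation: E[X] = Σ_H E[X_H] = 15 · p^{3} = 15 · 1/216 = 5/72.
Numerically: E[X] ≈ 0.0694.

E[X] = 15 · (1/6)^{3} = 5/72 ≈ 0.0694.


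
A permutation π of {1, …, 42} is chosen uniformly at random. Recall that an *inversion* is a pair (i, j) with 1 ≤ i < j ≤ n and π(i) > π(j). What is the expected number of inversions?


Write X = Σ X_I over the C(42, 2) = 861 pairs i < j, with X_I the indicator of one inversion.
There are 861 indicators.
For each fixed pair i < j, the values π(i) and π(j) are two distinct elements of {1, …, 42} in uniformly random order; by symmetry P[π(i) > π(j)] = 1/2.
By linearity: E[X] = 861 · (1/2) = C(42, 2) · (1/2) = 861/2 = 861/2 ≈ 430.5000.

E[X] = 861/2 = 430.5000.


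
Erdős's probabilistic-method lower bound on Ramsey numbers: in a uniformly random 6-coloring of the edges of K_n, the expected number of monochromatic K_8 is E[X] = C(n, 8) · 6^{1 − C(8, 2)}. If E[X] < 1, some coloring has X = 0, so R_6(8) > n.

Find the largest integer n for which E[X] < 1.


We need C(n, 8) · 6^{1 − 28} < 1, i.e. C(n, 8) < 6^{28 − 1} = 1023490369077469249536.
Check values of n near the boundary:
  n = 1591: C(1591, 8) = 1000427749141189953870; 1000427749141189953870 < 1023490369077469249536? YES
  n = 1592: C(1592, 8) = 1005480414540892933435; 1005480414540892933435 < 1023490369077469249536? YES
  n = 1593: C(1593, 8) = 1010555394551193970323; 1010555394551193970323 < 1023490369077469249536? YES
  n = 1594: C(1594, 8) = 1015652773590544255167; 1015652773590544255167 < 1023490369077469249536? YES
  n = 1595: C(1595, 8) = 1020772636343363633895; 1020772636343363633895 < 1023490369077469249536? YES
  n = 1596: C(1596, 8) = 1025915067760710553965; 1025915067760710553965 < 1023490369077469249536? NO
  n = 1597: C(1597, 8) = 1031080153060953275445; 1031080153060953275445 < 1023490369077469249536? NO
  n = 1598: C(1598, 8) = 1036267977730442348529; 1036267977730442348529 < 1023490369077469249536? NO
The largest n with C(n, 8) < 1023490369077469249536 is n = 1595 (where E[X] = 113419181815929292655/113721152119718805504 ≈ 0.997). Hence R_6(8) > 1595, i.e. R_6(8) ≥ 1596.

Largest n = 1595; hence R_6(8) > 1595.


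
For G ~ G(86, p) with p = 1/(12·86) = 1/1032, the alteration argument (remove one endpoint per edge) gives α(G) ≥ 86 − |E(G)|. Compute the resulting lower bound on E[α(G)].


E[|E(G)|] = C(86, 2)·p = 3655 · (1/1032) = 85/24.
E[α(G)] ≥ n − E[|E(G)|] = 86 − 85/24 = 1979/24.
Numerically: ≈ 82.458.
(This is only a lower bound; the true E[α(G)] may be larger.)

E[α(G)] ≥ 1979/24 ≈ 82.458.


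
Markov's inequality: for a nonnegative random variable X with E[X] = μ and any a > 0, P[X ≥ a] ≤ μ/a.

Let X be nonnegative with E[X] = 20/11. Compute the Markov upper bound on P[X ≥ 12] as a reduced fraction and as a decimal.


μ = E[X] = 20/11, a = 12.
Markov: P[X ≥ 12] ≤ μ/a = (20/11)/12 = 5/33.
Numerically: ≈ 0.152.
(Since a = 12 > μ = 1.818, the bound 5/33 is < 1 and informative.)

P[X ≥ 12] ≤ 5/33 ≈ 0.152.


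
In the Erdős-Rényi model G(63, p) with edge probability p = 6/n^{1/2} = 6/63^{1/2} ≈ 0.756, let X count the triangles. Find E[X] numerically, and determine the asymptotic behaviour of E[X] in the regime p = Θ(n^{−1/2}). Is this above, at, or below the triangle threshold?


Number of potential triangles: C(63, 3) = 39711.
Each occurs with probability p³ ≈ (0.756)³ ≈ 4.31959e-01.
By linearity: E[X] = C(63, 3)·p³ ≈ 39711 · 4.31959e-01 ≈ 17153.540.
Since α = 1/2 < 1, p = c/n^{1/2} ≫ 1/n is above the triangle threshold p ~ 1/n. Asymptotically E[X] ~ (c³/6)·n^{3(1−α)} = (6³/6)·n^{1.5} → ∞; triangles are abundant w.h.p.

E[X] ≈ 17153.540; in regime p = Θ(1/n^{1/2}) E[X] diverges (above the triangle threshold p ~ 1/n).


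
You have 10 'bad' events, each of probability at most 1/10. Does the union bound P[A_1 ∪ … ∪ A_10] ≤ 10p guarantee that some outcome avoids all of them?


Union bound: P[∪_{i=1}^{10} A_i] ≤ Σ_i P[A_i] ≤ 10·p = 10·(1/10) = 1.
Numerically: 1 ≈ 1.000000.
Is 1 < 1? NO.
Since the bound 1 is ≥ 1, the union bound is uninformative here; it does NOT by itself certify existence.

10·p = 1 ≈ 1.000000; existence NOT certified by the union bound.


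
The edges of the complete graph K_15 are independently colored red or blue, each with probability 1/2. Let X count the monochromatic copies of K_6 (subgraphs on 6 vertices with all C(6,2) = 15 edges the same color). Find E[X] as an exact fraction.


Let X = Σ_S X_S over the C(15, 6) = 5005 subsets S of size 6, where X_S = 1 if the K_6 on S is monochromatic.
For a fixed S, the K_6 on S has C(6, 2) = 15 edges. P[all 15 edges red] = (1/2)^15, and likewise for blue, so P[monochromatic] = 2·(1/2)^15 = 2^{1 − 15} = 1/16384.
By linearity: E[X] = C(15, 6) · 2^{1 − 15} = 5005 · 1/16384 = 5005/16384.
Numerically: E[X] ≈ 0.30548.

E[X] = C(15,6)·2^(1−C(6,2)) = 5005/16384 ≈ 0.30548.


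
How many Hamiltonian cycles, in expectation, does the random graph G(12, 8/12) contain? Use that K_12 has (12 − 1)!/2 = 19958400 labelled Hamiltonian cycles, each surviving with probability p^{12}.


K_12 has (12 − 1)!/2 = 19958400 labelled Hamiltonian cycles.
For each such Hamiltonian cycle H, let X_H = 1 if all 12 edges of H are present in G. Then P[X_H = 1] = p^{12} = (2/3)^{12} = 4096/531441.
Summing the indicators: E[X] = Σ_H E[X_H] = 19958400 · p^{12} = 19958400 · 4096/531441 = 1009254400/6561.
Numerically: E[X] ≈ 153826.

E[X] = 19958400 · (2/3)^{12} = 1009254400/6561 ≈ 153826.


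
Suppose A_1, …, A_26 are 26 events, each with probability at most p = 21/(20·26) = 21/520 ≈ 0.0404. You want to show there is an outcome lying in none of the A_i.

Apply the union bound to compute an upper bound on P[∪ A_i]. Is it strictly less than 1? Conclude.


Union bound: P[∪_{i=1}^{26} A_i] ≤ Σ_i P[A_i] ≤ 26·p = 26·(21/520) = 21/20.
Numerically: 21/20 ≈ 1.0500.
Is 21/20 < 1? NO.
Since the bound 21/20 is ≥ 1, the union bound is uninformative here; it does NOT by itself certify existence.

26·p = 21/20 ≈ 1.0500; existence NOT certified by the union bound.


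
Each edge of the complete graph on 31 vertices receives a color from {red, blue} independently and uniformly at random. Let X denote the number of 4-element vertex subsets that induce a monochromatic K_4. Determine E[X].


Let X = Σ_S X_S over the C(31, 4) = 31465 subsets S of size 4, where X_S = 1 if the K_4 on S is monochromatic.
For a fixed S, the K_4 on S has C(4, 2) = 6 edges. P[all 6 edges red] = (1/2)^6, and likewise for blue, so P[monochromatic] = 2·(1/2)^6 = 2^{1 − 6} = 1/32.
By linearity of expectation: E[X] = C(31, 4) · 2^{1 − 6} = 31465 · 1/32 = 31465/32.
Numerically: E[X] ≈ 983.2812.

E[X] = C(31,4)·2^(1−C(4,2)) = 31465/32 ≈ 983.2812.


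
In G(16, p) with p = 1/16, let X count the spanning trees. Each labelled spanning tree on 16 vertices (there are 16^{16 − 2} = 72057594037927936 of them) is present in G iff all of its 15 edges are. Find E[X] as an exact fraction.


K_16 has 16^{16 − 2} = 72057594037927936 labelled spanning trees.
For each such spanning tree H, let X_H = 1 if all 15 edges of H are present in G. Then P[X_H = 1] = p^{15} = (1/16)^{15} = 1/1152921504606846976.
Summing the indicators: E[X] = Σ_H E[X_H] = 72057594037927936 · p^{15} = 72057594037927936 · 1/1152921504606846976 = 1/16.
Numerically: E[X] ≈ 0.0625.

E[X] = 72057594037927936 · (1/16)^{15} = 1/16 ≈ 0.0625.


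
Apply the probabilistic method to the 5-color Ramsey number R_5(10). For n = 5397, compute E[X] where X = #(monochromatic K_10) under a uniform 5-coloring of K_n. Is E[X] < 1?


E[X] = C(5397, 10) · 5^{1 − 45} = 5729779230003226281244520755596 · 5^{−44} = 5729779230003226281244520755596/5684341886080801486968994140625.
As a reduced fraction: E[X] = 5729779230003226281244520755596/5684341886080801486968994140625 ≈ 1.007993.
Is E[X] < 1? NO.
Since E[X] ≥ 1, the first-moment bound is inconclusive at n = 5397; it does NOT by itself certify R_5(10) > 5397.

E[X] = 5729779230003226281244520755596/5684341886080801486968994140625 ≈ 1.007993; E[X] ≥ 1; first-moment method inconclusive here.


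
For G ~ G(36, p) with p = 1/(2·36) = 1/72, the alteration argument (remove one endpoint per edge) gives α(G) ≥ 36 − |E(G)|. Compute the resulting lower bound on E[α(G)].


E[|E(G)|] = C(36, 2)·p = 630 · (1/72) = 35/4.
E[α(G)] ≥ n − E[|E(G)|] = 36 − 35/4 = 109/4.
Numerically: ≈ 27.2500.
(This is only a lower bound; the true E[α(G)] may be larger.)

E[α(G)] ≥ 109/4 ≈ 27.2500.


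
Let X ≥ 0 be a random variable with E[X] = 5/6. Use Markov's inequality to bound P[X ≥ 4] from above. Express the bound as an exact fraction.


μ = E[X] = 5/6, a = 4.
Markov: P[X ≥ 4] ≤ μ/a = (5/6)/4 = 5/24.
Numerically: ≈ 0.208.
(Since a = 4 > μ = 0.833, the bound 5/24 is < 1 and informative.)

P[X ≥ 4] ≤ 5/24 ≈ 0.208.


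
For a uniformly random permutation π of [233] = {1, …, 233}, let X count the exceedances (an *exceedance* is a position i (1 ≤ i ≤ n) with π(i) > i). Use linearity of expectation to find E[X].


Write X = Σ_{i=1}^{233} X_i, where X_i = 1_{π(i) > i}.
For each fixed i, π(i) is uniform over {1, …, 233} (marginal of a uniform permutation), so P[π(i) > i] = (n − i)/n. Summing: Σ_{i=1}^{233} (n − i)/n = (0 + 1 + … + 232)/233 = 233(233 − 1)/(2·233) = (233 − 1)/2.
Hence E[X] = Σ_{i=1}^{233} (233 − i)/233 = 116 ≈ 116.0000.

E[X] = 116 = 116.0000.


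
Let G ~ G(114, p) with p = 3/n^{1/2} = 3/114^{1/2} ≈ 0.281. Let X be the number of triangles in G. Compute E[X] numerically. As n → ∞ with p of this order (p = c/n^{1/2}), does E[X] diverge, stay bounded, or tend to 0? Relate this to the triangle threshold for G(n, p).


Number of potential triangles: C(114, 3) = 240464.
Each occurs with probability p³ ≈ (0.281)³ ≈ 2.21823e-02.
By linearity: E[X] = C(114, 3)·p³ ≈ 240464 · 2.21823e-02 ≈ 5334.044.
Since α = 1/2 < 1, p = c/n^{1/2} ≫ 1/n is above the triangle threshold p ~ 1/n. Asymptotically E[X] ~ (c³/6)·n^{3(1−α)} = (3³/6)·n^{1.5} → ∞; triangles are abundant w.h.p.

E[X] ≈ 5334.044; in regime p = Θ(1/n^{1/2}) E[X] diverges (above the triangle threshold p ~ 1/n).


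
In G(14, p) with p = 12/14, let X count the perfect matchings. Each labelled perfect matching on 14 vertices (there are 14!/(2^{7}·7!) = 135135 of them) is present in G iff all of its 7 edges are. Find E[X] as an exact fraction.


K_14 has 14!/(2^{7}·7!) = 135135 labelled perfect matchings.
For each such perfect matching H, let X_H = 1 if all 7 edges of H are present in G. Then P[X_H = 1] = p^{7} = (6/7)^{7} = 279936/823543.
By linearity of expectation: E[X] = Σ_H E[X_H] = 135135 · p^{7} = 135135 · 279936/823543 = 5404164480/117649.
Numerically: E[X] ≈ 45935.

E[X] = 135135 · (6/7)^{7} = 5404164480/117649 ≈ 45935.


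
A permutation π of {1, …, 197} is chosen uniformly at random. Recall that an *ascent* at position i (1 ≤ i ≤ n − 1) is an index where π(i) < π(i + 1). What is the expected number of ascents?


Write X = Σ X_I over i = 1, …, 196, with X_I the indicator of one ascent.
There are 196 indicators.
For each fixed i, the pair (π(i), π(i+1)) is a uniformly random ordered pair of distinct values from {1, …, 197}; by symmetry P[π(i) < π(i+1)] = 1/2.
By linearity: E[X] = 196 · (1/2) = (197 − 1) · (1/2) = 98 ≈ 98.000.

E[X] = 98 = 98.000.


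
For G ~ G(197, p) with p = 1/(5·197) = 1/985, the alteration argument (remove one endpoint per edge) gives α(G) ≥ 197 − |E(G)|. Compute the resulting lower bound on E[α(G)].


E[|E(G)|] = C(197, 2)·p = 19306 · (1/985) = 98/5.
E[α(G)] ≥ n − E[|E(G)|] = 197 − 98/5 = 887/5.
Numerically: ≈ 177.4000.
(This is only a lower bound; the true E[α(G)] may be larger.)

E[α(G)] ≥ 887/5 ≈ 177.4000.


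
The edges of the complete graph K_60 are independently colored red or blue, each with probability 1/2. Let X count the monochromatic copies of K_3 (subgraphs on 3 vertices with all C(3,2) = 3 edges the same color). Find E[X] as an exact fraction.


Let X = Σ_S X_S over the C(60, 3) = 34220 subsets S of size 3, where X_S = 1 if the K_3 on S is monochromatic.
For a fixed S, the K_3 on S has C(3, 2) = 3 edges. P[all 3 edges red] = (1/2)^3, and likewise for blue, so P[monochromatic] = 2·(1/2)^3 = 2^{1 − 3} = 1/4.
Summing: E[X] = C(60, 3) · 2^{1 − 3} = 34220 · 1/4 = 8555.
Numerically: E[X] ≈ 8555.000.

E[X] = C(60,3)·2^(1−C(3,2)) = 8555 ≈ 8555.000.


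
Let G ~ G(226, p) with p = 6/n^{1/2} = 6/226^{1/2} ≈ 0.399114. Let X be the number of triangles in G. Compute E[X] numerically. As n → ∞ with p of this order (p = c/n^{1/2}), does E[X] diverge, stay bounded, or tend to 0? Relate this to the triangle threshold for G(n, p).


Number of potential triangles: C(226, 3) = 1898400.
Each occurs with probability p³ ≈ (0.399114)³ ≈ 6.35756915e-02.
By linearity: E[X] = C(226, 3)·p³ ≈ 1898400 · 6.35756915e-02 ≈ 120692.092694.
Since α = 1/2 < 1, p = c/n^{1/2} ≫ 1/n is above the triangle threshold p ~ 1/n. Asymptotically E[X] ~ (c³/6)·n^{3(1−α)} = (6³/6)·n^{1.5} → ∞; triangles are abundant w.h.p.

E[X] ≈ 120692.092694; in regime p = Θ(1/n^{1/2}) E[X] diverges (above the triangle threshold p ~ 1/n).


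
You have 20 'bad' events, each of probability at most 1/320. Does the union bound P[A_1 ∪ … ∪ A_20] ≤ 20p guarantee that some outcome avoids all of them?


Union bound: P[∪_{i=1}^{20} A_i] ≤ Σ_i P[A_i] ≤ 20·p = 20·(1/320) = 1/16.
Numerically: 1/16 ≈ 0.062.
Is 1/16 < 1? YES.
Since P[∪ A_i] ≤ 1/16 < 1, the complement has P[∩ A_i^c] ≥ 1 − 1/16 = 15/16 > 0, so some outcome avoids every A_i.

20·p = 1/16 ≈ 0.062; existence CERTIFIED by the union bound.


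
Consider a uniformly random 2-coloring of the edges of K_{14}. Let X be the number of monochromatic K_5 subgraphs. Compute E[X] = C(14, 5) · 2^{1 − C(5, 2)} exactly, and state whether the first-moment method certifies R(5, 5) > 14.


E[X] = C(14, 5) · 2^{1 − 10} = 2002 · 2^{−9} = 2002/512.
As a reduced fraction: E[X] = 1001/256 ≈ 3.910156.
Is E[X] < 1? NO.
Since E[X] ≥ 1, the first-moment bound is inconclusive at n = 14; it does NOT by itself certify R(5, 5) > 14.

E[X] = 1001/256 ≈ 3.910156; E[X] ≥ 1; first-moment method inconclusive here.


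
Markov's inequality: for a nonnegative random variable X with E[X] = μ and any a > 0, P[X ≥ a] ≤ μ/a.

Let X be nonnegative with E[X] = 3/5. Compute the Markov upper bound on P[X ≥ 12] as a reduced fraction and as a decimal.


μ = E[X] = 3/5, a = 12.
Markov: P[X ≥ 12] ≤ μ/a = (3/5)/12 = 1/20.
Numerically: ≈ 0.050000.
(Since a = 12 > μ = 0.600000, the bound 1/20 is < 1 and informative.)

P[X ≥ 12] ≤ 1/20 ≈ 0.050000.


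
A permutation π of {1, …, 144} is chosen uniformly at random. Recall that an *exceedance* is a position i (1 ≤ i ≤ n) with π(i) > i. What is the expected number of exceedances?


Write X = Σ_{i=1}^{144} X_i, where X_i = 1_{π(i) > i}.
For each fixed i, π(i) is uniform over {1, …, 144} (marginal of a uniform permutation), so P[π(i) > i] = (n − i)/n. Summing: Σ_{i=1}^{144} (n − i)/n = (0 + 1 + … + 143)/144 = 144(144 − 1)/(2·144) = (144 − 1)/2.
Hence E[X] = Σ_{i=1}^{144} (144 − i)/144 = 143/2 ≈ 71.5000.

E[X] = 143/2 = 71.5000.


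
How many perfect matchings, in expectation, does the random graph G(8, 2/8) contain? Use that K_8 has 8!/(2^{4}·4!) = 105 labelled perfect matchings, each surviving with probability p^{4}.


K_8 has 8!/(2^{4}·4!) = 105 labelled perfect matchings.
For each such perfect matching H, let X_H = 1 if all 4 edges of H are present in G. Then P[X_H = 1] = p^{4} = (1/4)^{4} = 1/256.
Summing the indicators: E[X] = Σ_H E[X_H] = 105 · p^{4} = 105 · 1/256 = 105/256.
Numerically: E[X] ≈ 0.4102.

E[X] = 105 · (1/4)^{4} = 105/256 ≈ 0.4102.


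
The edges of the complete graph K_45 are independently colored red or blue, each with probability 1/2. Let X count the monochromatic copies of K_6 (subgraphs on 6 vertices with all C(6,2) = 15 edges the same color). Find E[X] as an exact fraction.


Let X = Σ_S X_S over the C(45, 6) = 8145060 subsets S of size 6, where X_S = 1 if the K_6 on S is monochromatic.
For a fixed S, the K_6 on S has C(6, 2) = 15 edges. P[all 15 edges red] = (1/2)^15, and likewise for blue, so P[monochromatic] = 2·(1/2)^15 = 2^{1 − 15} = 1/16384.
By linearity of expectation: E[X] = C(45, 6) · 2^{1 − 15} = 8145060 · 1/16384 = 2036265/4096.
Numerically: E[X] ≈ 497.135.

E[X] = C(45,6)·2^(1−C(6,2)) = 2036265/4096 ≈ 497.135.


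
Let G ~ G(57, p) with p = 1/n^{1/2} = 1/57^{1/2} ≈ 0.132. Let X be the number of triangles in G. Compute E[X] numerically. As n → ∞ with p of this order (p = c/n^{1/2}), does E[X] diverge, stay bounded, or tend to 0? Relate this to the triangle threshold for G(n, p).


Number of potential triangles: C(57, 3) = 29260.
Each occurs with probability p³ ≈ (0.132)³ ≈ 2.32374e-03.
By linearity: E[X] = C(57, 3)·p³ ≈ 29260 · 2.32374e-03 ≈ 67.993.
Since α = 1/2 < 1, p = c/n^{1/2} ≫ 1/n is above the triangle threshold p ~ 1/n. Asymptotically E[X] ~ (c³/6)·n^{3(1−α)} = (1³/6)·n^{1.5} → ∞; triangles are abundant w.h.p.

E[X] ≈ 67.993; in regime p = Θ(1/n^{1/2}) E[X] diverges (above the triangle threshold p ~ 1/n).


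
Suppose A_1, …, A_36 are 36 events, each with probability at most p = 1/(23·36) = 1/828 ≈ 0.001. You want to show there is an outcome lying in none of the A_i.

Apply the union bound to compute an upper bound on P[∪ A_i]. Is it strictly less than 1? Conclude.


Union bound: P[∪_{i=1}^{36} A_i] ≤ Σ_i P[A_i] ≤ 36·p = 36·(1/828) = 1/23.
Numerically: 1/23 ≈ 0.043.
Is 1/23 < 1? YES.
Since P[∪ A_i] ≤ 1/23 < 1, the complement has P[∩ A_i^c] ≥ 1 − 1/23 = 22/23 > 0, so some outcome avoids every A_i.

36·p = 1/23 ≈ 0.043; existence CERTIFIED by the union bound.


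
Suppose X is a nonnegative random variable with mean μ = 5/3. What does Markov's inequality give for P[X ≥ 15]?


μ = E[X] = 5/3, a = 15.
Markov: P[X ≥ 15] ≤ μ/a = (5/3)/15 = 1/9.
Numerically: ≈ 0.11111.
(Since a = 15 > μ = 1.66667, the bound 1/9 is < 1 and informative.)

P[X ≥ 15] ≤ 1/9 ≈ 0.11111.


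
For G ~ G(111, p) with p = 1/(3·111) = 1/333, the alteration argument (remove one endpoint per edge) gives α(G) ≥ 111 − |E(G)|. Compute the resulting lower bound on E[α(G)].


E[|E(G)|] = C(111, 2)·p = 6105 · (1/333) = 55/3.
E[α(G)] ≥ n − E[|E(G)|] = 111 − 55/3 = 278/3.
Numerically: ≈ 92.666667.
(This is only a lower bound; the true E[α(G)] may be larger.)

E[α(G)] ≥ 278/3 ≈ 92.666667.


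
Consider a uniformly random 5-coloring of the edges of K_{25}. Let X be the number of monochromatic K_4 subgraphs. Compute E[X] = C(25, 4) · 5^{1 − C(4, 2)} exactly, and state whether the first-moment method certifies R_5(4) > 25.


E[X] = C(25, 4) · 5^{1 − 6} = 12650 · 5^{−5} = 12650/3125.
As a reduced fraction: E[X] = 506/125 ≈ 4.0480.
Is E[X] < 1? NO.
Since E[X] ≥ 1, the first-moment bound is inconclusive at n = 25; it does NOT by itself certify R_5(4) > 25.

E[X] = 506/125 ≈ 4.0480; E[X] ≥ 1; first-moment method inconclusive here.


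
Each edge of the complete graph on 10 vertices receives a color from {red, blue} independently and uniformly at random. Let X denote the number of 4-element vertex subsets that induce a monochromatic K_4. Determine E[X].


Let X = Σ_S X_S over the C(10, 4) = 210 subsets S of size 4, where X_S = 1 if the K_4 on S is monochromatic.
For a fixed S, the K_4 on S has C(4, 2) = 6 edges. P[all 6 edges red] = (1/2)^6, and likewise for blue, so P[monochromatic] = 2·(1/2)^6 = 2^{1 − 6} = 1/32.
Summing: E[X] = C(10, 4) · 2^{1 − 6} = 210 · 1/32 = 105/16.
Numerically: E[X] ≈ 6.562.

E[X] = C(10,4)·2^(1−C(4,2)) = 105/16 ≈ 6.562.


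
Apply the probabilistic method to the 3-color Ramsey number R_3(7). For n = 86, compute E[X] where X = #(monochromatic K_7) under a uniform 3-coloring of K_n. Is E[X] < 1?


E[X] = C(86, 7) · 3^{1 − 21} = 5373200880 · 3^{−20} = 5373200880/3486784401.
As a reduced fraction: E[X] = 199007440/129140163 ≈ 1.54102.
Is E[X] < 1? NO.
Since E[X] ≥ 1, the first-moment bound is inconclusive at n = 86; it does NOT by itself certify R_3(7) > 86.

E[X] = 199007440/129140163 ≈ 1.54102; E[X] ≥ 1; first-moment method inconclusive here.


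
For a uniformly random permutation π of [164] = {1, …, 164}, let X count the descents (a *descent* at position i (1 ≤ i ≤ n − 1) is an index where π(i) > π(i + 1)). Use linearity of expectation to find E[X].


Write X = Σ X_I over i = 1, …, 163, with X_I the indicator of one descent.
There are 163 indicators.
For each fixed i, the pair (π(i), π(i+1)) is a uniformly random ordered pair of distinct values from {1, …, 164}; by symmetry P[π(i) > π(i+1)] = 1/2.
By linearity: E[X] = 163 · (1/2) = (164 − 1) · (1/2) = 163/2 ≈ 81.50000.

E[X] = 163/2 = 81.50000.


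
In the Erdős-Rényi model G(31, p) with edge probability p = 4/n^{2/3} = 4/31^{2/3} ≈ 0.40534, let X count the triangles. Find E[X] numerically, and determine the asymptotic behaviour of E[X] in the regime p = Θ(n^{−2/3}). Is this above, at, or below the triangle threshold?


Number of potential triangles: C(31, 3) = 4495.
Each occurs with probability p³ ≈ (0.40534)³ ≈ 6.6597294e-02.
By linearity: E[X] = C(31, 3)·p³ ≈ 4495 · 6.6597294e-02 ≈ 299.35484.
Since α = 2/3 < 1, p = c/n^{2/3} ≫ 1/n is above the triangle threshold p ~ 1/n. Asymptotically E[X] ~ (c³/6)·n^{3(1−α)} = (4³/6)·n^{1} → ∞; triangles are abundant w.h.p.

E[X] ≈ 299.35484; in regime p = Θ(1/n^{2/3}) E[X] diverges (above the triangle threshold p ~ 1/n).


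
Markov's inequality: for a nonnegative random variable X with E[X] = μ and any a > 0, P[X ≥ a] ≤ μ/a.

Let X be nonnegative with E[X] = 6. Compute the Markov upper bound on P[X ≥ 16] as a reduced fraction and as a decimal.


μ = E[X] = 6, a = 16.
Markov: P[X ≥ 16] ≤ μ/a = (6)/16 = 3/8.
Numerically: ≈ 0.3750.
(Since a = 16 > μ = 6.0000, the bound 3/8 is < 1 and informative.)

P[X ≥ 16] ≤ 3/8 ≈ 0.3750.


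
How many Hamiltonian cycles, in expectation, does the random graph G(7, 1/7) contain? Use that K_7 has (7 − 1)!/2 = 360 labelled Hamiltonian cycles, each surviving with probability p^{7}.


K_7 has (7 − 1)!/2 = 360 labelled Hamiltonian cycles.
For each such Hamiltonian cycle H, let X_H = 1 if all 7 edges of H are present in G. Then P[X_H = 1] = p^{7} = (1/7)^{7} = 1/823543.
Summing the indicators: E[X] = Σ_H E[X_H] = 360 · p^{7} = 360 · 1/823543 = 360/823543.
Numerically: E[X] ≈ 0.00043714.

E[X] = 360 · (1/7)^{7} = 360/823543 ≈ 0.00043714.


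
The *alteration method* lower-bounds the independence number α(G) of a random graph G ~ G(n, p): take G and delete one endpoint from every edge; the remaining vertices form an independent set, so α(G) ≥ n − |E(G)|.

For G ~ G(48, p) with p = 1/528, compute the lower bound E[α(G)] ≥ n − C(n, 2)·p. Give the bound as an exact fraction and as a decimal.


E[|E(G)|] = C(48, 2)·p = 1128 · (1/528) = 47/22.
E[α(G)] ≥ n − E[|E(G)|] = 48 − 47/22 = 1009/22.
Numerically: ≈ 45.864.
(This is only a lower bound; the true E[α(G)] may be larger.)

E[α(G)] ≥ 1009/22 ≈ 45.864.
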